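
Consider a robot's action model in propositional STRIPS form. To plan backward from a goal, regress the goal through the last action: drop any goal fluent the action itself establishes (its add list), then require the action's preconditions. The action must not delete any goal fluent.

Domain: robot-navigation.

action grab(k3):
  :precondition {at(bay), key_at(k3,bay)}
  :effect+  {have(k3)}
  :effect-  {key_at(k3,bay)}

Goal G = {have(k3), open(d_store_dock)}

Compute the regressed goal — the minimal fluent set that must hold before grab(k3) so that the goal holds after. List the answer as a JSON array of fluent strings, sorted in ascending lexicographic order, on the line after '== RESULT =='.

Regress:
  G ∩ del = {}  (empty — regression defined)
  G \ add = {have(k3), open(d_store_dock)} \ {have(k3)} = {open(d_store_dock)}
  ∪ pre   = {open(d_store_dock)} ∪ {at(bay), key_at(k3,bay)}
          = {at(bay), key_at(k3,bay), open(d_store_dock)}

== RESULT ==
["at(bay)", "key_at(k3,bay)", "open(d_store_dock)"]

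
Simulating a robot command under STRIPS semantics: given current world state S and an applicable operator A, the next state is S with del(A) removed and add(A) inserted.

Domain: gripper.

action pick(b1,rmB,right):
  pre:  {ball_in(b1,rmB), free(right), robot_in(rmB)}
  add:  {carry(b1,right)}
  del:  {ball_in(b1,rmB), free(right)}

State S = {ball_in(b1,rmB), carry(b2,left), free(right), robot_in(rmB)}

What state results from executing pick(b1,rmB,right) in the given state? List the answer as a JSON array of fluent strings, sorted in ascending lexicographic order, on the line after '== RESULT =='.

Compute (S \ del) ∪ add:
  pre ⊆ S: {ball_in(b1,rmB), free(right), robot_in(rmB)} ⊆ S  — applicable
  S \ del = {carry(b2,left), robot_in(rmB)}
  ∪ add   = {carry(b1,right), carry(b2,left), robot_in(rmB)}

== RESULT ==
["carry(b1,right)", "carry(b2,left)", "robot_in(rmB)"]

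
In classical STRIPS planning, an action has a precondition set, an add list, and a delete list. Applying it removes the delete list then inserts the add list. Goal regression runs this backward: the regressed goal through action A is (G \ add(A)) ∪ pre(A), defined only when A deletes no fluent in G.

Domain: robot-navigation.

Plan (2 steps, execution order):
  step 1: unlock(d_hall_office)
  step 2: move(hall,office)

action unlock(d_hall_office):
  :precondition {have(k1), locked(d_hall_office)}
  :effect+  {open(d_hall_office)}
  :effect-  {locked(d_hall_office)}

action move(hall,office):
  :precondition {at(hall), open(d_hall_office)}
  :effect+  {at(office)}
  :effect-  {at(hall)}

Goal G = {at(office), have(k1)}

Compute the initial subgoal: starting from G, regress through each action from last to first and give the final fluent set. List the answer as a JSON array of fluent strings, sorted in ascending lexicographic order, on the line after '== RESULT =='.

Work backward from the goal:
  through step 2 (move(hall,office)): drop {at(office)}, keep {have(k1)}, require {at(hall), open(d_hall_office)}
    → {at(hall), have(k1), open(d_hall_office)}
  through step 1 (unlock(d_hall_office)): drop {open(d_hall_office)}, keep {at(hall), have(k1)}, require {have(k1), locked(d_hall_office)}
    → {at(hall), have(k1), locked(d_hall_office)}

== RESULT ==
["at(hall)", "have(k1)", "locked(d_hall_office)"]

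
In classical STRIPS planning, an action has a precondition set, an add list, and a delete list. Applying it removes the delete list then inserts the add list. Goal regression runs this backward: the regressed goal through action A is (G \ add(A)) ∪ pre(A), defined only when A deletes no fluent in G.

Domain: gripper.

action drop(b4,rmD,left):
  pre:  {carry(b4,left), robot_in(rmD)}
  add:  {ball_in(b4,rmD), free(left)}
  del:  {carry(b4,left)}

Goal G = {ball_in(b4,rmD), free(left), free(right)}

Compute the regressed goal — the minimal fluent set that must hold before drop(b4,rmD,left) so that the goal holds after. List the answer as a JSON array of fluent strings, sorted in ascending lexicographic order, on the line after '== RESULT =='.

Regress:
  G ∩ del = {}  (empty — regression defined)
  G \ add = {ball_in(b4,rmD), free(left), free(right)} \ {ball_in(b4,rmD), free(left)} = {free(right)}
  ∪ pre   = {free(right)} ∪ {carry(b4,left), robot_in(rmD)}
          = {carry(b4,left), free(right), robot_in(rmD)}

== RESULT ==
["carry(b4,left)", "free(right)", "robot_in(rmD)"]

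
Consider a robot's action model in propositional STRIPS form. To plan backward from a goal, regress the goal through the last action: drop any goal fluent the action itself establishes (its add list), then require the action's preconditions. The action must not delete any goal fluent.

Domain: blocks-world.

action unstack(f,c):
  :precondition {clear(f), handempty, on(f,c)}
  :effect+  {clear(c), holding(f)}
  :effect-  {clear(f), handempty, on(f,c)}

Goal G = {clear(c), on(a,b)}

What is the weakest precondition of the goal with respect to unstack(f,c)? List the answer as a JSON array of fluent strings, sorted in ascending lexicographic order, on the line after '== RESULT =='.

Compute (G \ add) ∪ pre:
  G ∩ del = {}  (empty — regression defined)
  G \ add = {clear(c), on(a,b)} \ {clear(c), holding(f)} = {on(a,b)}
  ∪ pre   = {on(a,b)} ∪ {clear(f), handempty, on(f,c)}
          = {clear(f), handempty, on(a,b), on(f,c)}

== RESULT ==
["clear(f)", "handempty", "on(a,b)", "on(f,c)"]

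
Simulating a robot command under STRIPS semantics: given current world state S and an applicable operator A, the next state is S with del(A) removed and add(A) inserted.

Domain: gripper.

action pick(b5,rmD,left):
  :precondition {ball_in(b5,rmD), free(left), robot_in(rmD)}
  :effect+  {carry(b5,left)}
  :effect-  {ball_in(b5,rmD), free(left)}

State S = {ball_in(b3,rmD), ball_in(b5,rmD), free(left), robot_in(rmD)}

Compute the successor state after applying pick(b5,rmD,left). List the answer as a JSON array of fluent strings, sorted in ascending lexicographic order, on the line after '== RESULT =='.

Progress:
  pre ⊆ S: {ball_in(b5,rmD), free(left), robot_in(rmD)} ⊆ S  — applicable
  S \ del = {ball_in(b3,rmD), robot_in(rmD)}
  ∪ add   = {ball_in(b3,rmD), carry(b5,left), robot_in(rmD)}

== RESULT ==
["ball_in(b3,rmD)", "carry(b5,left)", "robot_in(rmD)"]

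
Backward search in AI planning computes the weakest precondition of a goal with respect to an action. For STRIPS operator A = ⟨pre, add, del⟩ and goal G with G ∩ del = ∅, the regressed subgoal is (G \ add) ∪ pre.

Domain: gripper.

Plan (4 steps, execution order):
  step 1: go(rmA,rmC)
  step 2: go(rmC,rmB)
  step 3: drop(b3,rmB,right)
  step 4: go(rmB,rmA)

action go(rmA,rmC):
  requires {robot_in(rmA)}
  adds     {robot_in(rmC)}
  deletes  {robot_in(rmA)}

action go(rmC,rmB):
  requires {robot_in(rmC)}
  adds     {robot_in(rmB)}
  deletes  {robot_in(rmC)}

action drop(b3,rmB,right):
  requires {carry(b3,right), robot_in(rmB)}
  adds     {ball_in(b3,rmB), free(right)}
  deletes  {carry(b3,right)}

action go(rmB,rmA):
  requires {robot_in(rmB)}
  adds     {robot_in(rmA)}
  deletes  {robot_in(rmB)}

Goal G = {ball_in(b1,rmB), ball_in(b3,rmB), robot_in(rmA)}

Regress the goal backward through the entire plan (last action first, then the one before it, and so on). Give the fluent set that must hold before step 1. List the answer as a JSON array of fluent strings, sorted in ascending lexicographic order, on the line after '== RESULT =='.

Regress step by step:
  through step 4 (go(rmB,rmA)): drop {robot_in(rmA)}, keep {ball_in(b1,rmB), ball_in(b3,rmB)}, require {robot_in(rmB)}
    → {ball_in(b1,rmB), ball_in(b3,rmB), robot_in(rmB)}
  through step 3 (drop(b3,rmB,right)): drop {ball_in(b3,rmB)}, keep {ball_in(b1,rmB), robot_in(rmB)}, require {carry(b3,right), robot_in(rmB)}
    → {ball_in(b1,rmB), carry(b3,right), robot_in(rmB)}
  through step 2 (go(rmC,rmB)): drop {robot_in(rmB)}, keep {ball_in(b1,rmB), carry(b3,right)}, require {robot_in(rmC)}
    → {ball_in(b1,rmB), carry(b3,right), robot_in(rmC)}
  through step 1 (go(rmA,rmC)): drop {robot_in(rmC)}, keep {ball_in(b1,rmB), carry(b3,right)}, require {robot_in(rmA)}
    → {ball_in(b1,rmB), carry(b3,right), robot_in(rmA)}

== RESULT ==
["ball_in(b1,rmB)", "carry(b3,right)", "robot_in(rmA)"]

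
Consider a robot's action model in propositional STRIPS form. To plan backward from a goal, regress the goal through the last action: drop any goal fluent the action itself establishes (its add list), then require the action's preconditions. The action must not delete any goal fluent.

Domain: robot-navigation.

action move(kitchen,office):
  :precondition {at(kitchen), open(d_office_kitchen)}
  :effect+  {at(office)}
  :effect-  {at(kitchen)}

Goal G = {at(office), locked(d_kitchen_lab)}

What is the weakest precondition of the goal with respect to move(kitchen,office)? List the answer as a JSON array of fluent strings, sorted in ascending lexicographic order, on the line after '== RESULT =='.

Compute (G \ add) ∪ pre:
  G ∩ del = {}  (empty — regression defined)
  G \ add = {at(office), locked(d_kitchen_lab)} \ {at(office)} = {locked(d_kitchen_lab)}
  ∪ pre   = {locked(d_kitchen_lab)} ∪ {at(kitchen), open(d_office_kitchen)}
          = {at(kitchen), locked(d_kitchen_lab), open(d_office_kitchen)}

== RESULT ==
["at(kitchen)", "locked(d_kitchen_lab)", "open(d_office_kitchen)"]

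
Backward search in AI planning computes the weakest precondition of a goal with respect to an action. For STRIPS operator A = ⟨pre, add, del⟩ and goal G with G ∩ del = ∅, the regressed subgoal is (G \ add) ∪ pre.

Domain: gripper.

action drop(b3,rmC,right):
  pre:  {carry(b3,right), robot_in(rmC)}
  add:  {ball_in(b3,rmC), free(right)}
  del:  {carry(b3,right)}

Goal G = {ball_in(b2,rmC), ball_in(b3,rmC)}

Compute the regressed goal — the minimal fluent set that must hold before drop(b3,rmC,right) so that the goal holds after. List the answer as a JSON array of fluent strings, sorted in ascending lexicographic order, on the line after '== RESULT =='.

Compute (G \ add) ∪ pre:
  G ∩ del = {}  (empty — regression defined)
  G \ add = {ball_in(b2,rmC), ball_in(b3,rmC)} \ {ball_in(b3,rmC), free(right)} = {ball_in(b2,rmC)}
  ∪ pre   = {ball_in(b2,rmC)} ∪ {carry(b3,right), robot_in(rmC)}
          = {ball_in(b2,rmC), carry(b3,right), robot_in(rmC)}

== RESULT ==
["ball_in(b2,rmC)", "carry(b3,right)", "robot_in(rmC)"]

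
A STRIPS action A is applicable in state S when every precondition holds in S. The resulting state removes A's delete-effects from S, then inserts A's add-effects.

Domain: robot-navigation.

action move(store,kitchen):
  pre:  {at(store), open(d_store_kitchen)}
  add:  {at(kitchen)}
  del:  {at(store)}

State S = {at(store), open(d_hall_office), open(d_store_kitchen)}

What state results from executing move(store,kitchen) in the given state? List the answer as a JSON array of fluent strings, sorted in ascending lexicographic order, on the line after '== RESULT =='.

Progress:
  pre ⊆ S: {at(store), open(d_store_kitchen)} ⊆ S  — applicable
  S \ del = {open(d_hall_office), open(d_store_kitchen)}
  ∪ add   = {at(kitchen), open(d_hall_office), open(d_store_kitchen)}

== RESULT ==
["at(kitchen)", "open(d_hall_office)", "open(d_store_kitchen)"]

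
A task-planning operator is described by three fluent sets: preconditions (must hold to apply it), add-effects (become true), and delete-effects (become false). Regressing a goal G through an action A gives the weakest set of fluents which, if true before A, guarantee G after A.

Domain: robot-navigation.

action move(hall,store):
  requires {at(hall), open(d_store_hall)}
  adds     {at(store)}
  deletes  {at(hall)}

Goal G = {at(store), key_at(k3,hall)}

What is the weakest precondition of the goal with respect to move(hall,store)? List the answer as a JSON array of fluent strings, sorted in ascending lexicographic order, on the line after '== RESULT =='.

Regress:
  G ∩ del = {}  (empty — regression defined)
  G \ add = {at(store), key_at(k3,hall)} \ {at(store)} = {key_at(k3,hall)}
  ∪ pre   = {key_at(k3,hall)} ∪ {at(hall), open(d_store_hall)}
          = {at(hall), key_at(k3,hall), open(d_store_hall)}

== RESULT ==
["at(hall)", "key_at(k3,hall)", "open(d_store_hall)"]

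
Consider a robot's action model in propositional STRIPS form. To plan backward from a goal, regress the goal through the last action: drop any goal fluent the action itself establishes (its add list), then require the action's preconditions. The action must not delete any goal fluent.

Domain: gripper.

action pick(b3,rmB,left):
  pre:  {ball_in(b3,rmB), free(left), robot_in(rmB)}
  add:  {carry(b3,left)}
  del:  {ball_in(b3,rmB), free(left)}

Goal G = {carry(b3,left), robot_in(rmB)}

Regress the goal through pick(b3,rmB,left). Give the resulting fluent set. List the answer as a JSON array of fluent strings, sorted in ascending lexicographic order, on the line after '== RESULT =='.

Regress:
  G ∩ del = {}  (empty — regression defined)
  G \ add = {carry(b3,left), robot_in(rmB)} \ {carry(b3,left)} = {robot_in(rmB)}
  ∪ pre   = {robot_in(rmB)} ∪ {ball_in(b3,rmB), free(left), robot_in(rmB)}
          = {ball_in(b3,rmB), free(left), robot_in(rmB)}

== RESULT ==
["ball_in(b3,rmB)", "free(left)", "robot_in(rmB)"]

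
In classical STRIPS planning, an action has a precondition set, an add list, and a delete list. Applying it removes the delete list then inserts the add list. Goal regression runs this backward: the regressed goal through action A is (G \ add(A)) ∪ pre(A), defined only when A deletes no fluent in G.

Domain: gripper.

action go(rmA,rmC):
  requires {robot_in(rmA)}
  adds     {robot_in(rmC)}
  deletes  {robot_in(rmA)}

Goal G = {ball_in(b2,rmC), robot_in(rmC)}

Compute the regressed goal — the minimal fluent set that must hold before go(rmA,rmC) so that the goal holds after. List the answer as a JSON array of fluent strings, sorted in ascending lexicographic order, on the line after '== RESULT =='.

Compute (G \ add) ∪ pre:
  G ∩ del = {}  (empty — regression defined)
  G \ add = {ball_in(b2,rmC), robot_in(rmC)} \ {robot_in(rmC)} = {ball_in(b2,rmC)}
  ∪ pre   = {ball_in(b2,rmC)} ∪ {robot_in(rmA)}
          = {ball_in(b2,rmC), robot_in(rmA)}

== RESULT ==
["ball_in(b2,rmC)", "robot_in(rmA)"]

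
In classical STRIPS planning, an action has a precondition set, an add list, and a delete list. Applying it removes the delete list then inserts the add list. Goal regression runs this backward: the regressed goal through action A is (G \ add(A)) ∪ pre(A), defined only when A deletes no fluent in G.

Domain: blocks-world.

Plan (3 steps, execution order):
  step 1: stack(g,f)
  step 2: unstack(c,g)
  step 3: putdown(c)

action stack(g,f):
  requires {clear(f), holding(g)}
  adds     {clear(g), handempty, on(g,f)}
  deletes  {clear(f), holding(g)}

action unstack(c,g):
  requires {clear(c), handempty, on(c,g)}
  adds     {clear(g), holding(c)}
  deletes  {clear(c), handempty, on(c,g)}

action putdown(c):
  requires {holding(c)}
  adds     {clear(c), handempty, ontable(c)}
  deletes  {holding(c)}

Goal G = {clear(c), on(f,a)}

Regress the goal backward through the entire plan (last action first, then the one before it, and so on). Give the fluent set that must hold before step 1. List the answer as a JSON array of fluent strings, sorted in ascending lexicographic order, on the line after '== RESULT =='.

Regress step by step:
  through step 3 (putdown(c)): drop {clear(c)}, keep {on(f,a)}, require {holding(c)}
    → {holding(c), on(f,a)}
  through step 2 (unstack(c,g)): drop {holding(c)}, keep {on(f,a)}, require {clear(c), handempty, on(c,g)}
    → {clear(c), handempty, on(c,g), on(f,a)}
  through step 1 (stack(g,f)): drop {handempty}, keep {clear(c), on(c,g), on(f,a)}, require {clear(f), holding(g)}
    → {clear(c), clear(f), holding(g), on(c,g), on(f,a)}

== RESULT ==
["clear(c)", "clear(f)", "holding(g)", "on(c,g)", "on(f,a)"]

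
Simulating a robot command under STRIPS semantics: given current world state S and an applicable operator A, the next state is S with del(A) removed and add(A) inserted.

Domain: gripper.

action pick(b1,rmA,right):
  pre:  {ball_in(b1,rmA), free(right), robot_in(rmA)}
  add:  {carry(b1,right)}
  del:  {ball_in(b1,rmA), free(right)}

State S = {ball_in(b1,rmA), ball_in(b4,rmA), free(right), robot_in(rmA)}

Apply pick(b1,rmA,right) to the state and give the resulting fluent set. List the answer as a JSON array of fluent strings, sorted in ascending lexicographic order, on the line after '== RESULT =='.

Progress:
  pre ⊆ S: {ball_in(b1,rmA), free(right), robot_in(rmA)} ⊆ S  — applicable
  S \ del = {ball_in(b4,rmA), robot_in(rmA)}
  ∪ add   = {ball_in(b4,rmA), carry(b1,right), robot_in(rmA)}

== RESULT ==
["ball_in(b4,rmA)", "carry(b1,right)", "robot_in(rmA)"]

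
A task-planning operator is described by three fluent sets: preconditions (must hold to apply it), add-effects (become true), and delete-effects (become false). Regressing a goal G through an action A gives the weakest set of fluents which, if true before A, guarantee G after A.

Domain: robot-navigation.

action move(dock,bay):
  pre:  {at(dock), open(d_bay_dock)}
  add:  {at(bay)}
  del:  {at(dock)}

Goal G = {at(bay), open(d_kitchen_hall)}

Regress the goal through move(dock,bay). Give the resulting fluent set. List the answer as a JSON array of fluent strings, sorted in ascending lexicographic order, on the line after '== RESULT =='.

Compute (G \ add) ∪ pre:
  G ∩ del = {}  (empty — regression defined)
  G \ add = {at(bay), open(d_kitchen_hall)} \ {at(bay)} = {open(d_kitchen_hall)}
  ∪ pre   = {open(d_kitchen_hall)} ∪ {at(dock), open(d_bay_dock)}
          = {at(dock), open(d_bay_dock), open(d_kitchen_hall)}

== RESULT ==
["at(dock)", "open(d_bay_dock)", "open(d_kitchen_hall)"]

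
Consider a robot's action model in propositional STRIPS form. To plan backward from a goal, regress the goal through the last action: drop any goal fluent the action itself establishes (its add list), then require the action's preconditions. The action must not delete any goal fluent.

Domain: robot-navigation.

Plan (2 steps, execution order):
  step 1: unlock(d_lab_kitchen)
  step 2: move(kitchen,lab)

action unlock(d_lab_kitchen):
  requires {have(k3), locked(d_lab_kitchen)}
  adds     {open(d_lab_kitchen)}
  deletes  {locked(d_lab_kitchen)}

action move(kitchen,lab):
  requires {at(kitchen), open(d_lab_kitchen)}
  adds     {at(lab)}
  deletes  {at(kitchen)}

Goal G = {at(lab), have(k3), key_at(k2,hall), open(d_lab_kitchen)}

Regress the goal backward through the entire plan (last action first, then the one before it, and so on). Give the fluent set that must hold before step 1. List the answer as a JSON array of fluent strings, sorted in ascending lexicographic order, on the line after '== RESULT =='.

Work backward from the goal:
  through step 2 (move(kitchen,lab)): drop {at(lab)}, keep {have(k3), key_at(k2,hall), open(d_lab_kitchen)}, require {at(kitchen), open(d_lab_kitchen)}
    → {at(kitchen), have(k3), key_at(k2,hall), open(d_lab_kitchen)}
  through step 1 (unlock(d_lab_kitchen)): drop {open(d_lab_kitchen)}, keep {at(kitchen), have(k3), key_at(k2,hall)}, require {have(k3), locked(d_lab_kitchen)}
    → {at(kitchen), have(k3), key_at(k2,hall), locked(d_lab_kitchen)}

== RESULT ==
["at(kitchen)", "have(k3)", "key_at(k2,hall)", "locked(d_lab_kitchen)"]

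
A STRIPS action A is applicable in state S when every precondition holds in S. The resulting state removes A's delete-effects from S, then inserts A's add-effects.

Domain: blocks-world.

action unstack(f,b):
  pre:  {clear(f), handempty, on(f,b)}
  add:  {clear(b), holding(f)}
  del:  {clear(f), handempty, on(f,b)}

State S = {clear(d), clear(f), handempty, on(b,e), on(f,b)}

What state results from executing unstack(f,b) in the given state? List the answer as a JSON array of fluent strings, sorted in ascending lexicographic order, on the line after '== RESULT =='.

Progress:
  pre ⊆ S: {clear(f), handempty, on(f,b)} ⊆ S  — applicable
  S \ del = {clear(d), on(b,e)}
  ∪ add   = {clear(b), clear(d), holding(f), on(b,e)}

== RESULT ==
["clear(b)", "clear(d)", "holding(f)", "on(b,e)"]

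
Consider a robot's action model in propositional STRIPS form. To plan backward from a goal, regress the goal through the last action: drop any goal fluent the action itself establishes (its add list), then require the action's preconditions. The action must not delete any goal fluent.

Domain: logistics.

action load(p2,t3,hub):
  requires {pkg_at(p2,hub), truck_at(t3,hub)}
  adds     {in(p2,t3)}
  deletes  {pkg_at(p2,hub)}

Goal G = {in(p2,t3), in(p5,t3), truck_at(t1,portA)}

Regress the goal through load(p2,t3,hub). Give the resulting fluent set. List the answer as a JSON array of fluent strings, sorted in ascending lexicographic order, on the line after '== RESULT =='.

Regress:
  G ∩ del = {}  (empty — regression defined)
  G \ add = {in(p2,t3), in(p5,t3), truck_at(t1,portA)} \ {in(p2,t3)} = {in(p5,t3), truck_at(t1,portA)}
  ∪ pre   = {in(p5,t3), truck_at(t1,portA)} ∪ {pkg_at(p2,hub), truck_at(t3,hub)}
          = {in(p5,t3), pkg_at(p2,hub), truck_at(t1,portA), truck_at(t3,hub)}

== RESULT ==
["in(p5,t3)", "pkg_at(p2,hub)", "truck_at(t1,portA)", "truck_at(t3,hub)"]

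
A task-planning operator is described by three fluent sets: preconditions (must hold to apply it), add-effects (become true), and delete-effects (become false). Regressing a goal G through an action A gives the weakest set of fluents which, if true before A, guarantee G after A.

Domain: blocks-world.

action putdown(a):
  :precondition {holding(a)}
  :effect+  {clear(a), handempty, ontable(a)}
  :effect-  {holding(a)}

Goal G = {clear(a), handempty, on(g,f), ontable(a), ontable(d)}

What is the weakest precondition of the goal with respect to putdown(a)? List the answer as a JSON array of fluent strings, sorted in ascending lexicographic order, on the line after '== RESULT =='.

Compute (G \ add) ∪ pre:
  G ∩ del = {}  (empty — regression defined)
  G \ add = {clear(a), handempty, on(g,f), ontable(a), ontable(d)} \ {clear(a), handempty, ontable(a)} = {on(g,f), ontable(d)}
  ∪ pre   = {on(g,f), ontable(d)} ∪ {holding(a)}
          = {holding(a), on(g,f), ontable(d)}

== RESULT ==
["holding(a)", "on(g,f)", "ontable(d)"]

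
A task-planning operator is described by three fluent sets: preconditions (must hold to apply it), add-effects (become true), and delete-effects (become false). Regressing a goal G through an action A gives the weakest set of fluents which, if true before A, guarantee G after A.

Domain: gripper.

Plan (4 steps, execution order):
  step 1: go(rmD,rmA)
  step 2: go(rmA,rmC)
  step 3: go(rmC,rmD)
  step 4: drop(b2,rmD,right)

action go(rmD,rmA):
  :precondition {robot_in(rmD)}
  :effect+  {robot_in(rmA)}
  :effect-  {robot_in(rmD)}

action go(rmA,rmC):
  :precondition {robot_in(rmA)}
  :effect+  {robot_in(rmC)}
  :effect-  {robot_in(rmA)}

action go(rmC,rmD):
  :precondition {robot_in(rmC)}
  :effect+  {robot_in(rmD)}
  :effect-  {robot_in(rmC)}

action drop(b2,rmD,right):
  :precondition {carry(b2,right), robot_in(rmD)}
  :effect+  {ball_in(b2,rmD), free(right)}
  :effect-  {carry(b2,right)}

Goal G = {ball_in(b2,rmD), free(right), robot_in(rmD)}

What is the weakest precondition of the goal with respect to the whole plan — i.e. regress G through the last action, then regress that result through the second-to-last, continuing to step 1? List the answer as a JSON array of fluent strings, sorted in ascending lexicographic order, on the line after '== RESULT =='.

Regress step by step:
  through step 4 (drop(b2,rmD,right)): drop {ball_in(b2,rmD), free(right)}, keep {robot_in(rmD)}, require {carry(b2,right), robot_in(rmD)}
    → {carry(b2,right), robot_in(rmD)}
  through step 3 (go(rmC,rmD)): drop {robot_in(rmD)}, keep {carry(b2,right)}, require {robot_in(rmC)}
    → {carry(b2,right), robot_in(rmC)}
  through step 2 (go(rmA,rmC)): drop {robot_in(rmC)}, keep {carry(b2,right)}, require {robot_in(rmA)}
    → {carry(b2,right), robot_in(rmA)}
  through step 1 (go(rmD,rmA)): drop {robot_in(rmA)}, keep {carry(b2,right)}, require {robot_in(rmD)}
    → {carry(b2,right), robot_in(rmD)}

== RESULT ==
["carry(b2,right)", "robot_in(rmD)"]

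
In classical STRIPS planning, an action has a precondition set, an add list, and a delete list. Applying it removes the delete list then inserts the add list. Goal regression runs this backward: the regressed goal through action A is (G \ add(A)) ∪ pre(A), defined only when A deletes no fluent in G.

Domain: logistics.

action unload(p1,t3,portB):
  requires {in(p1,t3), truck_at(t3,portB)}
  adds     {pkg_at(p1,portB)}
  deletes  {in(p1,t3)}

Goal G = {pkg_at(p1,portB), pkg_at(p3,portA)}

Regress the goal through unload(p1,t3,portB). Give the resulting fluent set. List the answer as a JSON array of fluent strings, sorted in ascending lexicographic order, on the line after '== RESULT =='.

Regress:
  G ∩ del = {}  (empty — regression defined)
  G \ add = {pkg_at(p1,portB), pkg_at(p3,portA)} \ {pkg_at(p1,portB)} = {pkg_at(p3,portA)}
  ∪ pre   = {pkg_at(p3,portA)} ∪ {in(p1,t3), truck_at(t3,portB)}
          = {in(p1,t3), pkg_at(p3,portA), truck_at(t3,portB)}

== RESULT ==
["in(p1,t3)", "pkg_at(p3,portA)", "truck_at(t3,portB)"]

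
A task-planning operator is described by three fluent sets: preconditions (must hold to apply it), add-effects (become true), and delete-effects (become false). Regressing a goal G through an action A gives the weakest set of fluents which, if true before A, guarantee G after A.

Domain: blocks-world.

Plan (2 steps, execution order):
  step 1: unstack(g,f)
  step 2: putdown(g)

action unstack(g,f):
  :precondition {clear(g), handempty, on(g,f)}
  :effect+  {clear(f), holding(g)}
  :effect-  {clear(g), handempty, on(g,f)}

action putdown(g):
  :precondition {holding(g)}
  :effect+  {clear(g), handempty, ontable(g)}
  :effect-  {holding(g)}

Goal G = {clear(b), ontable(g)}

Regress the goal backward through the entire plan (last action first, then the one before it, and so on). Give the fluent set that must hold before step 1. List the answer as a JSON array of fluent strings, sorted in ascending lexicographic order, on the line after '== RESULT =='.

Regress step by step:
  through step 2 (putdown(g)): drop {ontable(g)}, keep {clear(b)}, require {holding(g)}
    → {clear(b), holding(g)}
  through step 1 (unstack(g,f)): drop {holding(g)}, keep {clear(b)}, require {clear(g), handempty, on(g,f)}
    → {clear(b), clear(g), handempty, on(g,f)}

== RESULT ==
["clear(b)", "clear(g)", "handempty", "on(g,f)"]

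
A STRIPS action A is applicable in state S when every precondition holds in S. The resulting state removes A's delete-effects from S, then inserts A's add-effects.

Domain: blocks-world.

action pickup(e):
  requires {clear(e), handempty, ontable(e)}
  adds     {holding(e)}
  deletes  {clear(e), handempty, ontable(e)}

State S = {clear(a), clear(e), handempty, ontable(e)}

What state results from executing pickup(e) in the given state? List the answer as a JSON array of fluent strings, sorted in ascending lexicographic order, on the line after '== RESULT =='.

Progress:
  pre ⊆ S: {clear(e), handempty, ontable(e)} ⊆ S  — applicable
  S \ del = {clear(a)}
  ∪ add   = {clear(a), holding(e)}

== RESULT ==
["clear(a)", "holding(e)"]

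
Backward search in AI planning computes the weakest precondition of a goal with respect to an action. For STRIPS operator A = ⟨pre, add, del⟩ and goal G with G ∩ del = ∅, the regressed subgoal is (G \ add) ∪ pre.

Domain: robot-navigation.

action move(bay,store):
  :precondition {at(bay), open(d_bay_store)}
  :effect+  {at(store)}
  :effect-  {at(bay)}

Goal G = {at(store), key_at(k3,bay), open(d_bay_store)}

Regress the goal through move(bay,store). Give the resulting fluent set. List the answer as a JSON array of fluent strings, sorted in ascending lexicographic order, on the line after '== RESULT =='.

Compute (G \ add) ∪ pre:
  G ∩ del = {}  (empty — regression defined)
  G \ add = {at(store), key_at(k3,bay), open(d_bay_store)} \ {at(store)} = {key_at(k3,bay), open(d_bay_store)}
  ∪ pre   = {key_at(k3,bay), open(d_bay_store)} ∪ {at(bay), open(d_bay_store)}
          = {at(bay), key_at(k3,bay), open(d_bay_store)}

== RESULT ==
["at(bay)", "key_at(k3,bay)", "open(d_bay_store)"]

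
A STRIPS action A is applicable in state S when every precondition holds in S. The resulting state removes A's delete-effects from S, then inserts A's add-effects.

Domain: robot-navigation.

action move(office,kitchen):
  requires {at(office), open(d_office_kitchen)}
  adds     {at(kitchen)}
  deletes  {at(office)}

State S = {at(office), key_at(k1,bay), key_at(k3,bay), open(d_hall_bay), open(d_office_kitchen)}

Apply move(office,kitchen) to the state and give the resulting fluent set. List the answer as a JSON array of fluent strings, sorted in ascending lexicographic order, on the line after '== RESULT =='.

Progress:
  pre ⊆ S: {at(office), open(d_office_kitchen)} ⊆ S  — applicable
  S \ del = {key_at(k1,bay), key_at(k3,bay), open(d_hall_bay), open(d_office_kitchen)}
  ∪ add   = {at(kitchen), key_at(k1,bay), key_at(k3,bay), open(d_hall_bay), open(d_office_kitchen)}

== RESULT ==
["at(kitchen)", "key_at(k1,bay)", "key_at(k3,bay)", "open(d_hall_bay)", "open(d_office_kitchen)"]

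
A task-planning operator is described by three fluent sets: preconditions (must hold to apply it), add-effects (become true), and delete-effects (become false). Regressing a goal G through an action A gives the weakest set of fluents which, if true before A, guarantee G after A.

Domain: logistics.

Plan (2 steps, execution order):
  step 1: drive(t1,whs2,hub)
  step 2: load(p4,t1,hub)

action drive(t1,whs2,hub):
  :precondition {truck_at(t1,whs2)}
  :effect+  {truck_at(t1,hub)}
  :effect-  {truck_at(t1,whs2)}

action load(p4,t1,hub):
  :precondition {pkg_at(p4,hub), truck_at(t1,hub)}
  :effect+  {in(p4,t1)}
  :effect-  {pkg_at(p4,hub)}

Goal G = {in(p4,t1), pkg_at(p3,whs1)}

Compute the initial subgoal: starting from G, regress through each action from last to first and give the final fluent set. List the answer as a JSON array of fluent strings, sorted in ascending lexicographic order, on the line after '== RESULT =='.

Regress step by step:
  through step 2 (load(p4,t1,hub)): drop {in(p4,t1)}, keep {pkg_at(p3,whs1)}, require {pkg_at(p4,hub), truck_at(t1,hub)}
    → {pkg_at(p3,whs1), pkg_at(p4,hub), truck_at(t1,hub)}
  through step 1 (drive(t1,whs2,hub)): drop {truck_at(t1,hub)}, keep {pkg_at(p3,whs1), pkg_at(p4,hub)}, require {truck_at(t1,whs2)}
    → {pkg_at(p3,whs1), pkg_at(p4,hub), truck_at(t1,whs2)}

== RESULT ==
["pkg_at(p3,whs1)", "pkg_at(p4,hub)", "truck_at(t1,whs2)"]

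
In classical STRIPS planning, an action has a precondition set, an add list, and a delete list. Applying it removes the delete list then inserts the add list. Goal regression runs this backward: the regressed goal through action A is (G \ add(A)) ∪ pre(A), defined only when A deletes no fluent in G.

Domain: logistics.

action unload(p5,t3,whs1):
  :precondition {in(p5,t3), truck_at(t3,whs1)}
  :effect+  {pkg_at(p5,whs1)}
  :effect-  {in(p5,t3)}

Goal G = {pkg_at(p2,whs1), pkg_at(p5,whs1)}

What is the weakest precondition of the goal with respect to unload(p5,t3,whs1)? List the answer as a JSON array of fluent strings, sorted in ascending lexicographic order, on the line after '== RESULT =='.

Compute (G \ add) ∪ pre:
  G ∩ del = {}  (empty — regression defined)
  G \ add = {pkg_at(p2,whs1), pkg_at(p5,whs1)} \ {pkg_at(p5,whs1)} = {pkg_at(p2,whs1)}
  ∪ pre   = {pkg_at(p2,whs1)} ∪ {in(p5,t3), truck_at(t3,whs1)}
          = {in(p5,t3), pkg_at(p2,whs1), truck_at(t3,whs1)}

== RESULT ==
["in(p5,t3)", "pkg_at(p2,whs1)", "truck_at(t3,whs1)"]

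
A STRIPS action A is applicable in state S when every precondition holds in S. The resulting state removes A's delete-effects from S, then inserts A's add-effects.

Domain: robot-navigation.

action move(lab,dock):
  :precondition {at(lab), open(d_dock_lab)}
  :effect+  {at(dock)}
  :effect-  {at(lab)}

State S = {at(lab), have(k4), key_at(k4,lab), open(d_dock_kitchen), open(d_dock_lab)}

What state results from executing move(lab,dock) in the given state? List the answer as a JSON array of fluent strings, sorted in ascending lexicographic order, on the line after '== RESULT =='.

Progress:
  pre ⊆ S: {at(lab), open(d_dock_lab)} ⊆ S  — applicable
  S \ del = {have(k4), key_at(k4,lab), open(d_dock_kitchen), open(d_dock_lab)}
  ∪ add   = {at(dock), have(k4), key_at(k4,lab), open(d_dock_kitchen), open(d_dock_lab)}

== RESULT ==
["at(dock)", "have(k4)", "key_at(k4,lab)", "open(d_dock_kitchen)", "open(d_dock_lab)"]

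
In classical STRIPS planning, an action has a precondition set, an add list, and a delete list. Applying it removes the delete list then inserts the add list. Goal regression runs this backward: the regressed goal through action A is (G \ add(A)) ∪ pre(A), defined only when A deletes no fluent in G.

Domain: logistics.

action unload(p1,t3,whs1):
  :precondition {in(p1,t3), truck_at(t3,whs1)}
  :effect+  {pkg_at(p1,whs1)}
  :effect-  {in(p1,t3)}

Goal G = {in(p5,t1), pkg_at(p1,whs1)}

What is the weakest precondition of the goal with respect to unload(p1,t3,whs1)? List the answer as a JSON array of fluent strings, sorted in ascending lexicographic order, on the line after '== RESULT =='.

Regress:
  G ∩ del = {}  (empty — regression defined)
  G \ add = {in(p5,t1), pkg_at(p1,whs1)} \ {pkg_at(p1,whs1)} = {in(p5,t1)}
  ∪ pre   = {in(p5,t1)} ∪ {in(p1,t3), truck_at(t3,whs1)}
          = {in(p1,t3), in(p5,t1), truck_at(t3,whs1)}

== RESULT ==
["in(p1,t3)", "in(p5,t1)", "truck_at(t3,whs1)"]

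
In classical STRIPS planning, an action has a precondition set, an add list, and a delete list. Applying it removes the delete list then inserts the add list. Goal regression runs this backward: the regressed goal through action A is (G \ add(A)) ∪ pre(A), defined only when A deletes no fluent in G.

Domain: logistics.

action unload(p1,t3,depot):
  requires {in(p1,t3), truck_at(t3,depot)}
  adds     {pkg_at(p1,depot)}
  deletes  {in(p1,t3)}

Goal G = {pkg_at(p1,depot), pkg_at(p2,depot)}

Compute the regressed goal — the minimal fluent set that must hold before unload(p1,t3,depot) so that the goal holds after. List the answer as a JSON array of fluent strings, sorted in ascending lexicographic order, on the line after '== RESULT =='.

Compute (G \ add) ∪ pre:
  G ∩ del = {}  (empty — regression defined)
  G \ add = {pkg_at(p1,depot), pkg_at(p2,depot)} \ {pkg_at(p1,depot)} = {pkg_at(p2,depot)}
  ∪ pre   = {pkg_at(p2,depot)} ∪ {in(p1,t3), truck_at(t3,depot)}
          = {in(p1,t3), pkg_at(p2,depot), truck_at(t3,depot)}

== RESULT ==
["in(p1,t3)", "pkg_at(p2,depot)", "truck_at(t3,depot)"]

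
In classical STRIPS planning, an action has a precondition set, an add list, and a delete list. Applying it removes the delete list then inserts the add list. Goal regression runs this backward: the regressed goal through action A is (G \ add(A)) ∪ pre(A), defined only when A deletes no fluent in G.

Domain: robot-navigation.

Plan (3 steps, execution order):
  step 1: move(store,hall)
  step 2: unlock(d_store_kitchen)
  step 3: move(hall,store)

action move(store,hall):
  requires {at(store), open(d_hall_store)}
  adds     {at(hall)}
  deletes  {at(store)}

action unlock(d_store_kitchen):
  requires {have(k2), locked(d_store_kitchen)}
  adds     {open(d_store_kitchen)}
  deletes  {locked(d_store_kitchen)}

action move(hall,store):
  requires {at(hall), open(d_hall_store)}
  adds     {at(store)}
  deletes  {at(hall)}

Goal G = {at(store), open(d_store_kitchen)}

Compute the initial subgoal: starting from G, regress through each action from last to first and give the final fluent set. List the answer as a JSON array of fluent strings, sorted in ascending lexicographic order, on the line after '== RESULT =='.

Regress step by step:
  through step 3 (move(hall,store)): drop {at(store)}, keep {open(d_store_kitchen)}, require {at(hall), open(d_hall_store)}
    → {at(hall), open(d_hall_store), open(d_store_kitchen)}
  through step 2 (unlock(d_store_kitchen)): drop {open(d_store_kitchen)}, keep {at(hall), open(d_hall_store)}, require {have(k2), locked(d_store_kitchen)}
    → {at(hall), have(k2), locked(d_store_kitchen), open(d_hall_store)}
  through step 1 (move(store,hall)): drop {at(hall)}, keep {have(k2), locked(d_store_kitchen), open(d_hall_store)}, require {at(store), open(d_hall_store)}
    → {at(store), have(k2), locked(d_store_kitchen), open(d_hall_store)}

== RESULT ==
["at(store)", "have(k2)", "locked(d_store_kitchen)", "open(d_hall_store)"]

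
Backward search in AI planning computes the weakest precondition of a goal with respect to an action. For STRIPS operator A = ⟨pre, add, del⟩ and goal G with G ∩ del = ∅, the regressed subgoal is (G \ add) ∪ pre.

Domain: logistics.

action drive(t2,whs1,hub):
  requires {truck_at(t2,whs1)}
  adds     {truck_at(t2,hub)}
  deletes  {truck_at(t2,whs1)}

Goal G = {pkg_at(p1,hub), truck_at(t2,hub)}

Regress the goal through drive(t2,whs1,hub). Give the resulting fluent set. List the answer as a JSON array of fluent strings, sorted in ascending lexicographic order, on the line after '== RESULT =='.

Regress:
  G ∩ del = {}  (empty — regression defined)
  G \ add = {pkg_at(p1,hub), truck_at(t2,hub)} \ {truck_at(t2,hub)} = {pkg_at(p1,hub)}
  ∪ pre   = {pkg_at(p1,hub)} ∪ {truck_at(t2,whs1)}
          = {pkg_at(p1,hub), truck_at(t2,whs1)}

== RESULT ==
["pkg_at(p1,hub)", "truck_at(t2,whs1)"]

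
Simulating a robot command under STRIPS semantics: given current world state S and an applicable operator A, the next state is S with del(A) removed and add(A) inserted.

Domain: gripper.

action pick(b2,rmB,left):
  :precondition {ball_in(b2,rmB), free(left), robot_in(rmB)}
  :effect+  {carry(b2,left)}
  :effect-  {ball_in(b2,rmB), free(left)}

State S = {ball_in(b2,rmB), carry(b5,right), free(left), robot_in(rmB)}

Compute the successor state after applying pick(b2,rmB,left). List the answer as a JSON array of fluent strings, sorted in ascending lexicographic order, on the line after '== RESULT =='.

Progress:
  pre ⊆ S: {ball_in(b2,rmB), free(left), robot_in(rmB)} ⊆ S  — applicable
  S \ del = {carry(b5,right), robot_in(rmB)}
  ∪ add   = {carry(b2,left), carry(b5,right), robot_in(rmB)}

== RESULT ==
["carry(b2,left)", "carry(b5,right)", "robot_in(rmB)"]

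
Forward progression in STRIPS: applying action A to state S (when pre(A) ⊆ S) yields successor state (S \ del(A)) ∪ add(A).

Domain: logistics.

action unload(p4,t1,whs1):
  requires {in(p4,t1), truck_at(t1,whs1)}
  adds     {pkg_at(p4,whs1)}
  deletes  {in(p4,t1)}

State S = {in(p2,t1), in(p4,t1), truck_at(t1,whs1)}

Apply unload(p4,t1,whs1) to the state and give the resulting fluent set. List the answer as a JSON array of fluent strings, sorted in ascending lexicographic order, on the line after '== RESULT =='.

Compute (S \ del) ∪ add:
  pre ⊆ S: {in(p4,t1), truck_at(t1,whs1)} ⊆ S  — applicable
  S \ del = {in(p2,t1), truck_at(t1,whs1)}
  ∪ add   = {in(p2,t1), pkg_at(p4,whs1), truck_at(t1,whs1)}

== RESULT ==
["in(p2,t1)", "pkg_at(p4,whs1)", "truck_at(t1,whs1)"]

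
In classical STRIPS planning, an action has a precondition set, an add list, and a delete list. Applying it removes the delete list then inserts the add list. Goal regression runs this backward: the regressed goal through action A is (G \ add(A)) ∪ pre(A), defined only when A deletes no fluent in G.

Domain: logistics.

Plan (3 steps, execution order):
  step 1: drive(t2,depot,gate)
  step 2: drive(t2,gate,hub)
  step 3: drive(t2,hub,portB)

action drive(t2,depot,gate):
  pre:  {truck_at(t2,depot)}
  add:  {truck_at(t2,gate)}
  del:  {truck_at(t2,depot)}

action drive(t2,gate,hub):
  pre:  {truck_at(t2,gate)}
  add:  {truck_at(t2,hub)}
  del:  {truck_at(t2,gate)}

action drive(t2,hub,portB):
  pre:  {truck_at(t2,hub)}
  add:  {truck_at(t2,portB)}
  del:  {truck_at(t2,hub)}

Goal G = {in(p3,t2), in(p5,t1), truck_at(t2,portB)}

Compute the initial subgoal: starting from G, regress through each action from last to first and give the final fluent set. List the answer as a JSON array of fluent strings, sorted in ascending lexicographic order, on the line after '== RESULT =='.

Regress step by step:
  through step 3 (drive(t2,hub,portB)): drop {truck_at(t2,portB)}, keep {in(p3,t2), in(p5,t1)}, require {truck_at(t2,hub)}
    → {in(p3,t2), in(p5,t1), truck_at(t2,hub)}
  through step 2 (drive(t2,gate,hub)): drop {truck_at(t2,hub)}, keep {in(p3,t2), in(p5,t1)}, require {truck_at(t2,gate)}
    → {in(p3,t2), in(p5,t1), truck_at(t2,gate)}
  through step 1 (drive(t2,depot,gate)): drop {truck_at(t2,gate)}, keep {in(p3,t2), in(p5,t1)}, require {truck_at(t2,depot)}
    → {in(p3,t2), in(p5,t1), truck_at(t2,depot)}

== RESULT ==
["in(p3,t2)", "in(p5,t1)", "truck_at(t2,depot)"]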